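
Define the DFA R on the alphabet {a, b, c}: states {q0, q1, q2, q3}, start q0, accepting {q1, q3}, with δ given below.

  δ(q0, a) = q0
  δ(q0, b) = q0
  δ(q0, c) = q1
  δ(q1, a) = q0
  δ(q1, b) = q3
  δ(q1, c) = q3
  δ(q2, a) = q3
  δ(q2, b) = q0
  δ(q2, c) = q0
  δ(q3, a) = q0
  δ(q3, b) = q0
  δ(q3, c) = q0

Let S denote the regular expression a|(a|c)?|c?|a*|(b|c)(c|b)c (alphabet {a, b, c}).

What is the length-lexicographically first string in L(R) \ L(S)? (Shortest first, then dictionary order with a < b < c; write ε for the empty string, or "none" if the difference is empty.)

The string ac is accepted by R but not by S.
No shorter string lies in the difference, and ac is the lexicographically first length-2 string in L(R) \ L(S).

ac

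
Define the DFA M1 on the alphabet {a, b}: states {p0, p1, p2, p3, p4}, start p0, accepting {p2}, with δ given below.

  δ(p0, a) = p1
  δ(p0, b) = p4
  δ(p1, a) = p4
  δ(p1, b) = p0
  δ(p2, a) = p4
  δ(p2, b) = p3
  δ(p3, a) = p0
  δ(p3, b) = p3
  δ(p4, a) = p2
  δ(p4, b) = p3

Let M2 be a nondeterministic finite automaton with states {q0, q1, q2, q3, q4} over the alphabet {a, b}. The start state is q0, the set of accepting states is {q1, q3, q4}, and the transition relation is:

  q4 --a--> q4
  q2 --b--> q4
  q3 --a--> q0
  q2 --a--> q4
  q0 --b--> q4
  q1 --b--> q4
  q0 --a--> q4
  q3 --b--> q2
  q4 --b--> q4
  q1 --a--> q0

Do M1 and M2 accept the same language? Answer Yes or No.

The string a is accepted by M2 but rejected by M1.
So L(M1) ≠ L(M2).

No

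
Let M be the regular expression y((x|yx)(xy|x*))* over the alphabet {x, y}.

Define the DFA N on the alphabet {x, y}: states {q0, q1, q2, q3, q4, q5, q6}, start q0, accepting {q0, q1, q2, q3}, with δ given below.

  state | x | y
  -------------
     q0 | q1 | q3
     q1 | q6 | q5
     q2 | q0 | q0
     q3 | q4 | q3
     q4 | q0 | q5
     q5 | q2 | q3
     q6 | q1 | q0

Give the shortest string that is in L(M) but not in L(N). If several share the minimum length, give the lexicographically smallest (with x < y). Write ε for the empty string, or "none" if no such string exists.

yx

The string yx is accepted by M but not by N.
No shorter string lies in the difference, and yx is the lexicographically first length-2 string in L(M) \ L(N).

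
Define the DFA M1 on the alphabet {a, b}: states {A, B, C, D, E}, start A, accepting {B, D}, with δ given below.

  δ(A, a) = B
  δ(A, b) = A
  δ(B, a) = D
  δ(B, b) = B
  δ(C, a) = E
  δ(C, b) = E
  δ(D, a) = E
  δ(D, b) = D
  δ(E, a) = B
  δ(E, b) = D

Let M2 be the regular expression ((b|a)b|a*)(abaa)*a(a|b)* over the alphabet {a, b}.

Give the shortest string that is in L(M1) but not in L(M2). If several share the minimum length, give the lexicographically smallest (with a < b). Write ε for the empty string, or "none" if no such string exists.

The string ba is accepted by M1 but not by M2.
No shorter string lies in the difference, and ba is the lexicographically first length-2 string in L(M1) \ L(M2).

ba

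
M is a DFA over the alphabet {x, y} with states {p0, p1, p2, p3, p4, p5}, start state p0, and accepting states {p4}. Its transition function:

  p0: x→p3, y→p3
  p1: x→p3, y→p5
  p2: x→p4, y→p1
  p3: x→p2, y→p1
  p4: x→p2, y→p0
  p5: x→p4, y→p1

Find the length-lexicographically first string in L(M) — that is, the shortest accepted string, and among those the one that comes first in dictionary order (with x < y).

A breadth-first search from p0 reaches an accepting state first via the path p0 → p3 → p2 → p4 on input xxx.
No string of length < 3 is accepted (BFS exhausts all shorter strings without reaching an accepting state), and xxx is the lexicographically least accepting string of length 3.

xxx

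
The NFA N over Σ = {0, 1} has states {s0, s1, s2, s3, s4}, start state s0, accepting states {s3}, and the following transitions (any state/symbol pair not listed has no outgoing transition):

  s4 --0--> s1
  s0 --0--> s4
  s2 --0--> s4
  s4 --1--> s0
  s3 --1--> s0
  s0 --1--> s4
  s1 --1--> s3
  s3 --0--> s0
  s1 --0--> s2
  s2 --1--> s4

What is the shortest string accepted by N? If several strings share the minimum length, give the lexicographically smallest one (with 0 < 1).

A breadth-first search from s0 reaches an accepting state first via the path s0 → s4 → s1 → s3 on input 001.
No string of length < 3 is accepted (BFS exhausts all shorter strings without reaching an accepting state), and 001 is the lexicographically least accepting string of length 3.

001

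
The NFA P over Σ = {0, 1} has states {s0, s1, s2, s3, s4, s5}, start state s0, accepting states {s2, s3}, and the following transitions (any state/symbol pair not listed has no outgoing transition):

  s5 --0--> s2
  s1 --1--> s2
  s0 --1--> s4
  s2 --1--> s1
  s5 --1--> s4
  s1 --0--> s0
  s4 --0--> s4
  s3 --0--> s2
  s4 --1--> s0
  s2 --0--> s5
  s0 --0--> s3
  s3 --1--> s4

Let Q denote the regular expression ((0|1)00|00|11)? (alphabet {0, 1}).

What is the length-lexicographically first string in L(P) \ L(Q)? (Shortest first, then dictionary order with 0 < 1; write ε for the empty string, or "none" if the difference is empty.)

0

The string 0 is accepted by P but not by Q.
No shorter string lies in the difference, and 0 is the lexicographically first length-1 string in L(P) \ L(Q).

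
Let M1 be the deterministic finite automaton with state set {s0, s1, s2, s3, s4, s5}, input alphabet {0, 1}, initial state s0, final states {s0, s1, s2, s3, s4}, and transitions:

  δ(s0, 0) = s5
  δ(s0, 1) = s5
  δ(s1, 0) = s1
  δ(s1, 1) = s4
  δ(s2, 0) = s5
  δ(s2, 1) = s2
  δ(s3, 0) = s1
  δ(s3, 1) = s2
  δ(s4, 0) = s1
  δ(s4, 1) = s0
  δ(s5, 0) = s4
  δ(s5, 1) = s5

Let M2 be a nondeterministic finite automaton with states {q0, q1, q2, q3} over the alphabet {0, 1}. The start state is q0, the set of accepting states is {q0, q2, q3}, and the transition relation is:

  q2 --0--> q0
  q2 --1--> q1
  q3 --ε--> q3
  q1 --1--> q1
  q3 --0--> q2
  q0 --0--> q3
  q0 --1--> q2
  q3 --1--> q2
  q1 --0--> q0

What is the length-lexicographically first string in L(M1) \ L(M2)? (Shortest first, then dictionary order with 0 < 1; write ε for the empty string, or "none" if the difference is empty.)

The string 001 is accepted by M1 but not by M2.
No shorter string lies in the difference, and 001 is the lexicographically first length-3 string in L(M1) \ L(M2).

001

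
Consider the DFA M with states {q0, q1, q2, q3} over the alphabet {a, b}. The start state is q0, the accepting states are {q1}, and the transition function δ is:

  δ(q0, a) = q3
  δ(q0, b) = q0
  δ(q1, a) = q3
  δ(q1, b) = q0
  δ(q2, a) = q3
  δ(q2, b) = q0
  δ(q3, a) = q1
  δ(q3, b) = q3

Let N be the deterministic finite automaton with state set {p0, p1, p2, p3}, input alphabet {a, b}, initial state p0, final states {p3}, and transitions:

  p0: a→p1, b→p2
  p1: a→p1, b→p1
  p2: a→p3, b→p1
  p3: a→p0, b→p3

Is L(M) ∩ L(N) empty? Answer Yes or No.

Exploring the product automaton M × N from the start pair (q0, p0), following both machines on each input symbol, reaches 7 state pairs: (q0, p0), (q3, p1), (q0, p2), (q1, p1), (q3, p3), (q0, p1), (q1, p0).
M accepts in {q1} and N accepts in {p3}; no reachable pair has both components accepting, so no string drives both machines to acceptance simultaneously and L(M) ∩ L(N) = ∅.
So no string is accepted by both, and the intersection is empty.

Yes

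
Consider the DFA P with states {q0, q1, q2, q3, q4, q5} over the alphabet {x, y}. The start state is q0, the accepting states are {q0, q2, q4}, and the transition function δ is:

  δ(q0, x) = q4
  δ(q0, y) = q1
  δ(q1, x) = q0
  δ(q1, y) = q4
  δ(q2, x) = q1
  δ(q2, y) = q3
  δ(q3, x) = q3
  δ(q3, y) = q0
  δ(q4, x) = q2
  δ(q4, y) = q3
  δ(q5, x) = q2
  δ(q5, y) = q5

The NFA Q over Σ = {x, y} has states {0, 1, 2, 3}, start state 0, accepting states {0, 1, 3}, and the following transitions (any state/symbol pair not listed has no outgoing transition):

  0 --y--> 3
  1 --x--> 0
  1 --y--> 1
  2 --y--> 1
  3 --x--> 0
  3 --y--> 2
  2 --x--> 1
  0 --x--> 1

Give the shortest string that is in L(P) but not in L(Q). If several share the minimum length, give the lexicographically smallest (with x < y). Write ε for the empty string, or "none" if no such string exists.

The string yy is accepted by P but not by Q.
No shorter string lies in the difference, and yy is the lexicographically first length-2 string in L(P) \ L(Q).

yy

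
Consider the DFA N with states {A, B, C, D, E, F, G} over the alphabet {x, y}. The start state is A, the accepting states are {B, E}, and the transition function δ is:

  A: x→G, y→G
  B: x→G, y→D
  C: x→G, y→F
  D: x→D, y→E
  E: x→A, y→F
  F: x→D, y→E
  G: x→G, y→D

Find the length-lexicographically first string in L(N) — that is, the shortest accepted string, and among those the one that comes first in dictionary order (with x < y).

xyy

A breadth-first search from A reaches an accepting state first via the path A → G → D → E on input xyy.
No string of length < 3 is accepted (BFS exhausts all shorter strings without reaching an accepting state), and xyy is the lexicographically least accepting string of length 3.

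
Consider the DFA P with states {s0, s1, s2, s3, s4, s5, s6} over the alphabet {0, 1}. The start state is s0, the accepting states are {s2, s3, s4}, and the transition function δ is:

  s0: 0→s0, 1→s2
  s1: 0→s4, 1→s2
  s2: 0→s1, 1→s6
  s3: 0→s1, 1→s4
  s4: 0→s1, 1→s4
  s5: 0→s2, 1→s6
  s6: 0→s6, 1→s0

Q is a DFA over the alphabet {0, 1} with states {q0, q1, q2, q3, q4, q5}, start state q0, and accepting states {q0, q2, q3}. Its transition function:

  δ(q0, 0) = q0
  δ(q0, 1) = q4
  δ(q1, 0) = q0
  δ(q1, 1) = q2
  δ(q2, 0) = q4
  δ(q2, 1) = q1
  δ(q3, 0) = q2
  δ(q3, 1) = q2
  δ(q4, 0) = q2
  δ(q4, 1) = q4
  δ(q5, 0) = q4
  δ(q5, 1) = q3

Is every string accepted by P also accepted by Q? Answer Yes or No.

The string 1 is in L(P) but not in L(Q).
So L(P) ⊄ L(Q).

No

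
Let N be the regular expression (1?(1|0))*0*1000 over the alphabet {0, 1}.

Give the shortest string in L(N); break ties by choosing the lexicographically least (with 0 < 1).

By inspection of the expression, no string of length less than 4 matches, and 1000 is the lexicographically first match of length 4.

1000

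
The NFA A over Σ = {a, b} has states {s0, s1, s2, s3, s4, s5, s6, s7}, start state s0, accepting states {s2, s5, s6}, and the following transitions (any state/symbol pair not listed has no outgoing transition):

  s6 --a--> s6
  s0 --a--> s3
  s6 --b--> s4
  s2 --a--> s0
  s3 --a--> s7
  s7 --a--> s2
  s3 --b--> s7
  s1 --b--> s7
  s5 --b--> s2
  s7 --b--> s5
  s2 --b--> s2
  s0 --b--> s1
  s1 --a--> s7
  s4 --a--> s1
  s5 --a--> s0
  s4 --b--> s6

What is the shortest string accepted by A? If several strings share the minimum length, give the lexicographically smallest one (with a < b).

aaa

A breadth-first search from s0 reaches an accepting state first via the path s0 → s3 → s7 → s2 on input aaa.
No string of length < 3 is accepted (BFS exhausts all shorter strings without reaching an accepting state), and aaa is the lexicographically least accepting string of length 3.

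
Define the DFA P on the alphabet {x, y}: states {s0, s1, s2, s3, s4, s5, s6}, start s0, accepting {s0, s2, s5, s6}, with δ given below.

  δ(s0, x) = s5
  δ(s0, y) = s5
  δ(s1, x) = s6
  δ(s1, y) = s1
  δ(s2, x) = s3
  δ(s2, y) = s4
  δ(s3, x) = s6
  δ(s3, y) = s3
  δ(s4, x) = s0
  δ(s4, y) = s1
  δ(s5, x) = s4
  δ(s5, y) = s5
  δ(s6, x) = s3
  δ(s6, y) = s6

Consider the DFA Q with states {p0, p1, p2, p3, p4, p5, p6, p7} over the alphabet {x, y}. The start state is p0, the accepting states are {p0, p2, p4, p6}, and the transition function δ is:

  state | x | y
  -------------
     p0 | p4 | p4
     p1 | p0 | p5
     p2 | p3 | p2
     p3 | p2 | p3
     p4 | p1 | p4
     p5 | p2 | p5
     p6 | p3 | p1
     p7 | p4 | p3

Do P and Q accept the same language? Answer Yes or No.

Yes

Exploring the product automaton P × Q from the start pair (s0, p0), following both machines on each input symbol, reaches 6 state pairs: (s0, p0), (s5, p4), (s4, p1), (s1, p5), (s6, p2), (s3, p3).
P accepts in {s0, s2, s5, s6} and Q accepts in {p0, p2, p4, p6}. In every reachable pair the two components are either both accepting — (s0, p0), (s5, p4), (s6, p2) — or both non-accepting, so no string is accepted by exactly one of the machines: L(P) \ L(Q) and L(Q) \ L(P) are both empty.
Hence every string is accepted by P iff it is accepted by Q, and the two languages coincide.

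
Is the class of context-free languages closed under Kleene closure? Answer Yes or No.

If S₁ is the start symbol of a grammar for L, the grammar with new start symbol S and productions S → S₁S | ε generates L*.
So the context-free languages are closed under Kleene star.

Yes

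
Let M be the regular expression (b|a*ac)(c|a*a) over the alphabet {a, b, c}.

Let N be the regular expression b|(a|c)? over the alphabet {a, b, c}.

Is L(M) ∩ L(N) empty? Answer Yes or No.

Yes

Converting the expression M to a DFA (subset construction, then merging equivalent states) gives the minimal DFA with states {m0, m1, m2, m3, m4, m5}, start state m0, accepting states {m4, m5} and transitions m0: a→m1, b→m2, c→m3; m1: a→m1, b→m3, c→m2; m2: a→m4, b→m3, c→m5; m3: a→m3, b→m3, c→m3; m4: a→m4, b→m3, c→m3; m5: a→m3, b→m3, c→m3.
Converting the expression N to a DFA (subset construction, then merging equivalent states) gives the minimal DFA with states {n0, n1, n2}, start state n0, accepting states {n0, n1} and transitions n0: a→n1, b→n1, c→n1; n1: a→n2, b→n2, c→n2; n2: a→n2, b→n2, c→n2.
Exploring the product automaton M × N from the start pair (m0, n0), following both machines on each input symbol, reaches 9 state pairs: (m0, n0), (m1, n1), (m2, n1), (m3, n1), (m1, n2), (m3, n2), (m2, n2), (m4, n2), (m5, n2).
M accepts in {m4, m5} and N accepts in {n0, n1}; no reachable pair has both components accepting, so no string drives both machines to acceptance simultaneously and L(M) ∩ L(N) = ∅.
So no string is accepted by both, and the intersection is empty.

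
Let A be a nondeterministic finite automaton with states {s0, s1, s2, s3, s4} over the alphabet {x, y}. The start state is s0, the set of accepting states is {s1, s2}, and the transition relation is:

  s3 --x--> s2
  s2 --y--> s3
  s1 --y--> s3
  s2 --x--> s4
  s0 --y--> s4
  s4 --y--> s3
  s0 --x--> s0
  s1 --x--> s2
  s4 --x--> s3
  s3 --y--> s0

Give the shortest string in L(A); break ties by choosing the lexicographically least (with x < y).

yxx

A breadth-first search from s0 reaches an accepting state first via the path s0 → s4 → s3 → s2 on input yxx.
No string of length < 3 is accepted (BFS exhausts all shorter strings without reaching an accepting state), and yxx is the lexicographically least accepting string of length 3.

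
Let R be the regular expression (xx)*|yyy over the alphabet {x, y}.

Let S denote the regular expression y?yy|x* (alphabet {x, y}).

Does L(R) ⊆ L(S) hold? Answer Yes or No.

Yes

Converting the expression R to a DFA (subset construction, then merging equivalent states) gives the minimal DFA with states {r0, r1, r2, r3, r4, r5, r6}, start state r0, accepting states {r0, r3, r6} and transitions r0: x→r1, y→r2; r1: x→r3, y→r4; r2: x→r4, y→r5; r3: x→r1, y→r4; r4: x→r4, y→r4; r5: x→r4, y→r6; r6: x→r4, y→r4.
Converting the expression S to a DFA (subset construction, then merging equivalent states) gives the minimal DFA with states {s0, s1, s2, s3, s4, s5}, start state s0, accepting states {s0, s1, s4, s5} and transitions s0: x→s1, y→s2; s1: x→s1, y→s3; s2: x→s3, y→s4; s3: x→s3, y→s3; s4: x→s3, y→s5; s5: x→s3, y→s3.
Exploring the product automaton R × S from the start pair (r0, s0), following both machines on each input symbol, reaches 7 state pairs: (r0, s0), (r1, s1), (r2, s2), (r3, s1), (r4, s3), (r5, s4), (r6, s5).
R accepts in {r0, r3, r6} and S accepts in {s0, s1, s4, s5}. The reachable pairs whose R-component is accepting are (r0, s0), (r3, s1), (r6, s5); in each of them the S-component is accepting too, so the product for L(R) \ L(S) (R-component accepting, S-component rejecting) has no reachable accepting pair and the difference is empty.
Hence every string in L(R) is also in L(S).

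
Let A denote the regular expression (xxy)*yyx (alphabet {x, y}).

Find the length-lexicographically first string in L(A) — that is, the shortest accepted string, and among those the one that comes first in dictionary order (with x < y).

By inspection of the expression, no string of length less than 3 matches, and yyx is the lexicographically first match of length 3.

yyx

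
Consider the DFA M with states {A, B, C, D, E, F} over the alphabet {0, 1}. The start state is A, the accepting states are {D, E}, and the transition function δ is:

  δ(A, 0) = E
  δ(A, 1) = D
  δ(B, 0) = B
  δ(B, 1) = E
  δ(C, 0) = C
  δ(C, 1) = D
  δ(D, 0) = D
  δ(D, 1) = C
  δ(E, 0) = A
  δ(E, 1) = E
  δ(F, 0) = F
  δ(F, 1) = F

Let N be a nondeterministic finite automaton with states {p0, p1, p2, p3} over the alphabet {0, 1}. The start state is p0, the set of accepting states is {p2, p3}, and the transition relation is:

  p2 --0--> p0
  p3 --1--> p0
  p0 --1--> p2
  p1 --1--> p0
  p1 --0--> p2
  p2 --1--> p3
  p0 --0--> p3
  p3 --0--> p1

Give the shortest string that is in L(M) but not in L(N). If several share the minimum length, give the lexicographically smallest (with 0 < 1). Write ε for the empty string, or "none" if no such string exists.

The string 01 is accepted by M but not by N.
No shorter string lies in the difference, and 01 is the lexicographically first length-2 string in L(M) \ L(N).

01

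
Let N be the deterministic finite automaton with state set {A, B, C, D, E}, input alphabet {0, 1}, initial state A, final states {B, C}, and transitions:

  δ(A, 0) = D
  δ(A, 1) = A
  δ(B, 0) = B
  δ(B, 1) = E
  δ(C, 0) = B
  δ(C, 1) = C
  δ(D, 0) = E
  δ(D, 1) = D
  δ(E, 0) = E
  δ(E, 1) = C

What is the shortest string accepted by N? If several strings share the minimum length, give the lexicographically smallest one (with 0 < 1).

001

A breadth-first search from A reaches an accepting state first via the path A → D → E → C on input 001.
No string of length < 3 is accepted (BFS exhausts all shorter strings without reaching an accepting state), and 001 is the lexicographically least accepting string of length 3.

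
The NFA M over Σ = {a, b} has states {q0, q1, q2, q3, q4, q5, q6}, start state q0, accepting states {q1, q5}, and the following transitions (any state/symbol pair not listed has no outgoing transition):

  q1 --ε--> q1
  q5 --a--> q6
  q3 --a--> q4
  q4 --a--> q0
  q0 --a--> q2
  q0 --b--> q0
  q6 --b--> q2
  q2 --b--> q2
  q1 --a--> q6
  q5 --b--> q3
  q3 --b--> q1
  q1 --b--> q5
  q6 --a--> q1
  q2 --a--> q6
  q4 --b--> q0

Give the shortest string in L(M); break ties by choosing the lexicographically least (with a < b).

aaa

A breadth-first search from q0 reaches an accepting state first via the path q0 → q2 → q6 → q1 on input aaa.
No string of length < 3 is accepted (BFS exhausts all shorter strings without reaching an accepting state), and aaa is the lexicographically least accepting string of length 3.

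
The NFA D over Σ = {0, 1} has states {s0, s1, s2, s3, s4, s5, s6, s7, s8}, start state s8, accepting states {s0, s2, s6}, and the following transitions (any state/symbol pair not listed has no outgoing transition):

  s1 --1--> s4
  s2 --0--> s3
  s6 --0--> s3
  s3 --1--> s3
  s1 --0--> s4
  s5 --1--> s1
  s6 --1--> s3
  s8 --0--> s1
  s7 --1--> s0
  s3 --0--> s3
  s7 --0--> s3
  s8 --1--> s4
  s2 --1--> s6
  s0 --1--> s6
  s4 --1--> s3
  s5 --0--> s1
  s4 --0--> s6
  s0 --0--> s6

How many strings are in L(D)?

3

The useful subgraph on states {s1, s4, s6, s8} is acyclic, so L(D) is finite; the longest accepting path visits 4 useful states, giving maximum string length 3.
Counting accepting paths from s8 by length: 1 of length 2, 2 of length 3. Total 3.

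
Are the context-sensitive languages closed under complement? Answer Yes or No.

The context-sensitive languages are exactly NSPACE(n), and by the Immerman–Szelepcsényi theorem nondeterministic space classes (from log n up) are closed under complement.
So the context-sensitive languages are closed under complement.

Yes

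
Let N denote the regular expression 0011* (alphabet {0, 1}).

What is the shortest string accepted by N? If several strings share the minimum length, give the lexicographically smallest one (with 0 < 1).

By inspection of the expression, no string of length less than 3 matches, and 001 is the lexicographically first match of length 3.

001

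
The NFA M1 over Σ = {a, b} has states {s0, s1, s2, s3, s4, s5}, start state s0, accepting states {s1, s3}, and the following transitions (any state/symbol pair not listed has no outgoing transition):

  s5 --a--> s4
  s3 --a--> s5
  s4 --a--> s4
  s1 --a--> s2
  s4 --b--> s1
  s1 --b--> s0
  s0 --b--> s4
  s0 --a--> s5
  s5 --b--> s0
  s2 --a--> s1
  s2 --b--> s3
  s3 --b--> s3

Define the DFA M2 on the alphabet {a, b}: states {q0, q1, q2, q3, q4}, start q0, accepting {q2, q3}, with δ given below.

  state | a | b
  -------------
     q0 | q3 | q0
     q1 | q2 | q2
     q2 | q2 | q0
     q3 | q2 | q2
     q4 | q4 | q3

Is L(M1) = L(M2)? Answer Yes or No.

No

The string bb is accepted by M1 but rejected by M2.
So L(M1) ≠ L(M2).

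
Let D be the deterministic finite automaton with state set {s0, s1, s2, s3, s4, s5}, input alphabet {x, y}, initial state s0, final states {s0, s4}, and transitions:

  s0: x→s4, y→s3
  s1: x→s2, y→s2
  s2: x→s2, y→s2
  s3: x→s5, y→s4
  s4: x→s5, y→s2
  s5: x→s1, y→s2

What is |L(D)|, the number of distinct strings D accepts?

The useful subgraph on states {s0, s3, s4} is acyclic, so L(D) is finite; the longest accepting path visits 3 useful states, giving maximum string length 2.
Counting accepting paths from s0 by length: 1 of length 0, 1 of length 1, 1 of length 2. Total 3.

3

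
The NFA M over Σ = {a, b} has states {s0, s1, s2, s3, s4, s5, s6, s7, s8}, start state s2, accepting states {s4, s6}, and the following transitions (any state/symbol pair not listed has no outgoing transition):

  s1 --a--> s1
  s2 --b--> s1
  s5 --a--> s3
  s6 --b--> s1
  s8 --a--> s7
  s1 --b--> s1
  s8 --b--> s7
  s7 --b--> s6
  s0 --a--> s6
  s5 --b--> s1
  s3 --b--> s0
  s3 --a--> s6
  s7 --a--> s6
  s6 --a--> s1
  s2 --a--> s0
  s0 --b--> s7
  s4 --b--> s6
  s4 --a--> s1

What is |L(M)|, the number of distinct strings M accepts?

3

The useful subgraph on states {s0, s2, s6, s7} is acyclic, so L(M) is finite; the longest accepting path visits 4 useful states, giving maximum string length 3.
Counting accepting paths from s2 by length: 1 of length 2, 2 of length 3. Total 3.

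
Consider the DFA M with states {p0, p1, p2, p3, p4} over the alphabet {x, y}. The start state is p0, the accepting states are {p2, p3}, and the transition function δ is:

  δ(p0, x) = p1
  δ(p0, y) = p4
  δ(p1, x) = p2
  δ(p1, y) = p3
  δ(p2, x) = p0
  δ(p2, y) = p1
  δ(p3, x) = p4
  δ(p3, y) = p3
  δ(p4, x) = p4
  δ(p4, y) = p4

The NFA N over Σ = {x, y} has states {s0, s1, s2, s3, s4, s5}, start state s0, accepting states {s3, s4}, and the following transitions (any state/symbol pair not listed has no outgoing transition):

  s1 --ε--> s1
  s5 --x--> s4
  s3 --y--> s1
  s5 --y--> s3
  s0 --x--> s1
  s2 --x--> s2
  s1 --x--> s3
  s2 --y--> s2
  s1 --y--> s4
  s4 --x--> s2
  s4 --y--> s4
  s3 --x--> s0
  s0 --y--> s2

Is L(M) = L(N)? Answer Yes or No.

Exploring the product automaton M × N from the start pair (p0, s0), following both machines on each input symbol, reaches 5 state pairs: (p0, s0), (p1, s1), (p4, s2), (p2, s3), (p3, s4).
M accepts in {p2, p3} and N accepts in {s3, s4}. In every reachable pair the two components are either both accepting — (p2, s3), (p3, s4) — or both non-accepting, so no string is accepted by exactly one of the machines: L(M) \ L(N) and L(N) \ L(M) are both empty.
Hence every string is accepted by M iff it is accepted by N, and the two languages coincide.

Yes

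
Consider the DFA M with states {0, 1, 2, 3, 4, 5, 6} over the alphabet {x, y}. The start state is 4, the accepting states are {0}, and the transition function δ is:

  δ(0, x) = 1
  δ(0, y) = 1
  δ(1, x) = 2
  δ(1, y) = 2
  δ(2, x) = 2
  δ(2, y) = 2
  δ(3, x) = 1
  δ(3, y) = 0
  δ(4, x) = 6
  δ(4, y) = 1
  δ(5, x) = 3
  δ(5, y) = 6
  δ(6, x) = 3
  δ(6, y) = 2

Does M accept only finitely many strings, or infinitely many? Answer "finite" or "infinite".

finite

The useful states (reachable from 4 and able to reach an accepting state) are {0, 3, 4, 6}.
Restricted to these states the transition graph has no cycle, so every accepting path has bounded length and L is finite.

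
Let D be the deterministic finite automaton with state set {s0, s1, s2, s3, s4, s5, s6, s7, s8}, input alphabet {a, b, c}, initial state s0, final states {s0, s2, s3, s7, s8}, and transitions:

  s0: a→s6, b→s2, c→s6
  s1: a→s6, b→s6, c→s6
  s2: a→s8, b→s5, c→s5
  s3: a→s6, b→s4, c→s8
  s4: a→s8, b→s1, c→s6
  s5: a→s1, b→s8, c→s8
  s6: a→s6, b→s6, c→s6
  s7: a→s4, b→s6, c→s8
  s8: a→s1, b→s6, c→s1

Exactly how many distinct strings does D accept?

The useful subgraph on states {s0, s2, s5, s8} is acyclic, so L(D) is finite; the longest accepting path visits 4 useful states, giving maximum string length 3.
Counting accepting paths from s0 by length: 1 of length 0, 1 of length 1, 1 of length 2, 4 of length 3. Total 7.

7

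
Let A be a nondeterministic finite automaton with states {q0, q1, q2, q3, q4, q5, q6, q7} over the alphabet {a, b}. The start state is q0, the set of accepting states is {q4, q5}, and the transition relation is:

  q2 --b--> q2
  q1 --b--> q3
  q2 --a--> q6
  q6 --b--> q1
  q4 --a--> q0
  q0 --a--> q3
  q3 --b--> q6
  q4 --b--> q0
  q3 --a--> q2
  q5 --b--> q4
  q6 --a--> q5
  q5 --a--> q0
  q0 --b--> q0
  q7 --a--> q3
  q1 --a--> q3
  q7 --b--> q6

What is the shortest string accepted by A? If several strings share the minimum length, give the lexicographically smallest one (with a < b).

A breadth-first search from q0 reaches an accepting state first via the path q0 → q3 → q6 → q5 on input aba.
No string of length < 3 is accepted (BFS exhausts all shorter strings without reaching an accepting state), and aba is the lexicographically least accepting string of length 3.

aba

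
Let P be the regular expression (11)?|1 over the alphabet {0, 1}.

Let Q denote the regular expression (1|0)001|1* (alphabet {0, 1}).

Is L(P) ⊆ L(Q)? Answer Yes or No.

Converting the expression P to a DFA (subset construction, then merging equivalent states) gives the minimal DFA with states {p0, p1, p2, p3}, start state p0, accepting states {p0, p2, p3} and transitions p0: 0→p1, 1→p2; p1: 0→p1, 1→p1; p2: 0→p1, 1→p3; p3: 0→p1, 1→p1.
Converting the expression Q to a DFA (subset construction, then merging equivalent states) gives the minimal DFA with states {q0, q1, q2, q3, q4, q5, q6, q7}, start state q0, accepting states {q0, q2, q5, q7} and transitions q0: 0→q1, 1→q2; q1: 0→q3, 1→q4; q2: 0→q3, 1→q5; q3: 0→q6, 1→q4; q4: 0→q4, 1→q4; q5: 0→q4, 1→q5; q6: 0→q4, 1→q7; q7: 0→q4, 1→q4.
Exploring the product automaton P × Q from the start pair (p0, q0), following both machines on each input symbol, reaches 9 state pairs: (p0, q0), (p1, q1), (p2, q2), (p1, q3), (p1, q4), (p3, q5), (p1, q6), (p1, q5), (p1, q7).
P accepts in {p0, p2, p3} and Q accepts in {q0, q2, q5, q7}. The reachable pairs whose P-component is accepting are (p0, q0), (p2, q2), (p3, q5); in each of them the Q-component is accepting too, so the product for L(P) \ L(Q) (P-component accepting, Q-component rejecting) has no reachable accepting pair and the difference is empty.
Hence every string in L(P) is also in L(Q).

Yes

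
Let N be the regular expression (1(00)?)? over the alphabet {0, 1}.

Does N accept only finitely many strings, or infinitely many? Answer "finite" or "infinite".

The expression contains no Kleene star (every subexpression denotes a finite set), so L(N) is finite.

finite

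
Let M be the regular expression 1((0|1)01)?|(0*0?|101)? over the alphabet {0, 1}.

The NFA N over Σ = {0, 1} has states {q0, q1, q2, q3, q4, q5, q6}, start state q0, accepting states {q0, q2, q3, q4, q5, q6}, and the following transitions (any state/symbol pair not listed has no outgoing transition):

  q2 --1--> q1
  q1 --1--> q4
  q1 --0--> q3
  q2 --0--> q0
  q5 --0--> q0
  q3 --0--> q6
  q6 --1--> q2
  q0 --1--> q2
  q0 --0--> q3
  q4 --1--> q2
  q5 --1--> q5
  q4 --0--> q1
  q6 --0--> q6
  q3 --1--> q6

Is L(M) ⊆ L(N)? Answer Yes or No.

Yes

Converting the expression M to a DFA (subset construction, then merging equivalent states) gives the minimal DFA with states {m0, m1, m2, m3, m4, m5, m6, m7}, start state m0, accepting states {m0, m1, m2, m7} and transitions m0: 0→m1, 1→m2; m1: 0→m1, 1→m3; m2: 0→m4, 1→m5; m3: 0→m3, 1→m3; m4: 0→m6, 1→m7; m5: 0→m6, 1→m3; m6: 0→m3, 1→m7; m7: 0→m3, 1→m3.
Exploring the product automaton M × N from the start pair (m0, q0), following both machines on each input symbol, reaches 15 state pairs: (m0, q0), (m1, q3), (m2, q2), (m1, q6), (m3, q6), (m4, q0), (m5, q1), (m3, q2), (m6, q3), (m7, q2), (m3, q4), (m3, q0), (m3, q1), (m7, q6), (m3, q3).
M accepts in {m0, m1, m2, m7} and N accepts in {q0, q2, q3, q4, q5, q6}. The reachable pairs whose M-component is accepting are (m0, q0), (m1, q3), (m2, q2), (m1, q6), (m7, q2), (m7, q6); in each of them the N-component is accepting too, so the product for L(M) \ L(N) (M-component accepting, N-component rejecting) has no reachable accepting pair and the difference is empty.
Hence every string in L(M) is also in L(N).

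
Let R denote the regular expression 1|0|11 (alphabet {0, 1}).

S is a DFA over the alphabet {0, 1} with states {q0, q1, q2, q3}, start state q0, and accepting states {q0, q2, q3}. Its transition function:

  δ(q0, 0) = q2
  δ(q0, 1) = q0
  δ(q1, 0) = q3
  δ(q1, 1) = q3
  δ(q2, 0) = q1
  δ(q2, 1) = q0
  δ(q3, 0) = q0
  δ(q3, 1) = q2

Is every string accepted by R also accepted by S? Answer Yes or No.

Yes

Converting the expression R to a DFA (subset construction, then merging equivalent states) gives the minimal DFA with states {r0, r1, r2, r3}, start state r0, accepting states {r1, r2} and transitions r0: 0→r1, 1→r2; r1: 0→r3, 1→r3; r2: 0→r3, 1→r1; r3: 0→r3, 1→r3.
Exploring the product automaton R × S from the start pair (r0, q0), following both machines on each input symbol, reaches 8 state pairs: (r0, q0), (r1, q2), (r2, q0), (r3, q1), (r3, q0), (r3, q2), (r1, q0), (r3, q3).
R accepts in {r1, r2} and S accepts in {q0, q2, q3}. The reachable pairs whose R-component is accepting are (r1, q2), (r2, q0), (r1, q0); in each of them the S-component is accepting too, so the product for L(R) \ L(S) (R-component accepting, S-component rejecting) has no reachable accepting pair and the difference is empty.
Hence every string in L(R) is also in L(S).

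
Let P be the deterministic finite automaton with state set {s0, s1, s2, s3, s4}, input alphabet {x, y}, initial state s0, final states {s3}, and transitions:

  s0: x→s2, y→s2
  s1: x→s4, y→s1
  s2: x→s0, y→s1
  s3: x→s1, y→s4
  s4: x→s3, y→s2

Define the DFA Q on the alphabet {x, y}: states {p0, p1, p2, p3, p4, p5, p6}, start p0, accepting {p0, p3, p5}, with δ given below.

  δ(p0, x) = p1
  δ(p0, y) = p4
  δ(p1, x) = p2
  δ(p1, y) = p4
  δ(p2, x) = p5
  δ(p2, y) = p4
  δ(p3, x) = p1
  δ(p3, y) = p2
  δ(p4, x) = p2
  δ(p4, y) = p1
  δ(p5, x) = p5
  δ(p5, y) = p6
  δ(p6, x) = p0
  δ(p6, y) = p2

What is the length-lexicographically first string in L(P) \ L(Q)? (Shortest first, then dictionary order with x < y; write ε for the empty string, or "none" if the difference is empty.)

The string xxxyxx is accepted by P but not by Q.
No shorter string lies in the difference, and xxxyxx is the lexicographically first length-6 string in L(P) \ L(Q).

xxxyxx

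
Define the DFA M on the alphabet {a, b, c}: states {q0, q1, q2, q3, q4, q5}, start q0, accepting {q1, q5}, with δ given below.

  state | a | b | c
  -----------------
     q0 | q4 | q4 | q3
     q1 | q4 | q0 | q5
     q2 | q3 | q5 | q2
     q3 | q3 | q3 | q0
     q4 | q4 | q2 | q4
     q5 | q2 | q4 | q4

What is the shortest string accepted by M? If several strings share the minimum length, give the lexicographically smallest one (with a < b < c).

A breadth-first search from q0 reaches an accepting state first via the path q0 → q4 → q2 → q5 on input abb.
No string of length < 3 is accepted (BFS exhausts all shorter strings without reaching an accepting state), and abb is the lexicographically least accepting string of length 3.

abb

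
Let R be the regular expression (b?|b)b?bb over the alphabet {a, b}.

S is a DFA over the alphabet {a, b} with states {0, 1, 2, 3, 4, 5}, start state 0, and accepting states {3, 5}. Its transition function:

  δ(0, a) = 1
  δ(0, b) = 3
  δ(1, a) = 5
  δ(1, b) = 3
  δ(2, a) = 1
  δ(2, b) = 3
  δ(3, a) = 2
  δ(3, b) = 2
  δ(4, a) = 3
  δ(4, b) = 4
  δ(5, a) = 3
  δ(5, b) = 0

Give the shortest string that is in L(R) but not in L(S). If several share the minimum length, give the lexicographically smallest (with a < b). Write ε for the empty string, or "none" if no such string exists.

The string bb is accepted by R but not by S.
No shorter string lies in the difference, and bb is the lexicographically first length-2 string in L(R) \ L(S).

bb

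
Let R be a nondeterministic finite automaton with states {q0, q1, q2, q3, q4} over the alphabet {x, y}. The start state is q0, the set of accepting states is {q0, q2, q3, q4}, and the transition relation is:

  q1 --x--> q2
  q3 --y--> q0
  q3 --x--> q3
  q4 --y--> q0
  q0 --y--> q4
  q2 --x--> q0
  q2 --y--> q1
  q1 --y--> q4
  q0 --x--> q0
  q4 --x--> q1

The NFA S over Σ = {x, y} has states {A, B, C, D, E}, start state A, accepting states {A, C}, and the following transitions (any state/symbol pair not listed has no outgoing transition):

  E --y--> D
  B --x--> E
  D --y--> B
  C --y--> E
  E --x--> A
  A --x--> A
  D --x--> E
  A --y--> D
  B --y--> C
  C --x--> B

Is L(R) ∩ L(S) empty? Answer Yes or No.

The empty string ε is accepted by both R and S.
Hence L(R) ∩ L(S) ≠ ∅.

No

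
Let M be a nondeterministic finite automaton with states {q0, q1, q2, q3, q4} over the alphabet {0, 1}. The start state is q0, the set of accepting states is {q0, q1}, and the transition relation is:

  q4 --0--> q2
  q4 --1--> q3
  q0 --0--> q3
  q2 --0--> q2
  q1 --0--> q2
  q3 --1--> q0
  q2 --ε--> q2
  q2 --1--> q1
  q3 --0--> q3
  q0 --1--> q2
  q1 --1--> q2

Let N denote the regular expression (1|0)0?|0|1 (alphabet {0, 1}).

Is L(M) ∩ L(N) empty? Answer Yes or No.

Yes

Converting the expression N to a DFA (subset construction, then merging equivalent states) gives the minimal DFA with states {n0, n1, n2, n3}, start state n0, accepting states {n1, n2} and transitions n0: 0→n1, 1→n1; n1: 0→n2, 1→n3; n2: 0→n3, 1→n3; n3: 0→n3, 1→n3.
Exploring the product automaton M × N from the start pair (q0, n0), following both machines on each input symbol, reaches 9 state pairs: (q0, n0), (q3, n1), (q2, n1), (q3, n2), (q0, n3), (q2, n2), (q1, n3), (q3, n3), (q2, n3).
M accepts in {q0, q1} and N accepts in {n1, n2}; no reachable pair has both components accepting, so no string drives both machines to acceptance simultaneously and L(M) ∩ L(N) = ∅.
So no string is accepted by both, and the intersection is empty.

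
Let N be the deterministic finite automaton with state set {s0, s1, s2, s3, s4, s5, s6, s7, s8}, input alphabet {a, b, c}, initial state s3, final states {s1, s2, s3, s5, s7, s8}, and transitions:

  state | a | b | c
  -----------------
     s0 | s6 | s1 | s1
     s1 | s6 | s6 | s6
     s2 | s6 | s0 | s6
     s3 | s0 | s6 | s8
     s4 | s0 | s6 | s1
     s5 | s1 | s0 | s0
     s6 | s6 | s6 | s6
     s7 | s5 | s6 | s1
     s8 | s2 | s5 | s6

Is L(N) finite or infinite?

The useful states (reachable from s3 and able to reach an accepting state) are {s0, s1, s2, s3, s5, s8}.
Restricted to these states the transition graph has no cycle, so every accepting path has bounded length and L is finite.

finite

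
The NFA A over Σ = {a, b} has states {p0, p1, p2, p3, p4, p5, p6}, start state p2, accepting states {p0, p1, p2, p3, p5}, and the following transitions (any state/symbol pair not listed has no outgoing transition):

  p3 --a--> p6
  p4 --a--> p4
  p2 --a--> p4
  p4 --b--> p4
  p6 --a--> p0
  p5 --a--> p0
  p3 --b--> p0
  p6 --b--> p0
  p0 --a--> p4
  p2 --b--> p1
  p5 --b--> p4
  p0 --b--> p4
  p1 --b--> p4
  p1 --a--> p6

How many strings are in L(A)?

4

The useful subgraph on states {p0, p1, p2, p6} is acyclic, so L(A) is finite; the longest accepting path visits 4 useful states, giving maximum string length 3.
Counting accepting paths from p2 by length: 1 of length 0, 1 of length 1, 2 of length 3. Total 4.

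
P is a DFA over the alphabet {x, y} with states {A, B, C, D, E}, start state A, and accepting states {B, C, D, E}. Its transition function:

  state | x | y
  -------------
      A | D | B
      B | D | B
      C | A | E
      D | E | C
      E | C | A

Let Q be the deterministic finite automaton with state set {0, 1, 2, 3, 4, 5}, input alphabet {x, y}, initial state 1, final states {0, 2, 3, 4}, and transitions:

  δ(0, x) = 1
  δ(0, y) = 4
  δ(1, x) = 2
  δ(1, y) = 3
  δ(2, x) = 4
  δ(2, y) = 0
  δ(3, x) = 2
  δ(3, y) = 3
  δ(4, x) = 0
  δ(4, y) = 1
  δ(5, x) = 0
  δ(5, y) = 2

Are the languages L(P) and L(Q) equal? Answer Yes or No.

Exploring the product automaton P × Q from the start pair (A, 1), following both machines on each input symbol, reaches 5 state pairs: (A, 1), (D, 2), (B, 3), (E, 4), (C, 0).
P accepts in {B, C, D, E} and Q accepts in {0, 2, 3, 4}. In every reachable pair the two components are either both accepting — (D, 2), (B, 3), (E, 4), (C, 0) — or both non-accepting, so no string is accepted by exactly one of the machines: L(P) \ L(Q) and L(Q) \ L(P) are both empty.
Hence every string is accepted by P iff it is accepted by Q, and the two languages coincide.

Yes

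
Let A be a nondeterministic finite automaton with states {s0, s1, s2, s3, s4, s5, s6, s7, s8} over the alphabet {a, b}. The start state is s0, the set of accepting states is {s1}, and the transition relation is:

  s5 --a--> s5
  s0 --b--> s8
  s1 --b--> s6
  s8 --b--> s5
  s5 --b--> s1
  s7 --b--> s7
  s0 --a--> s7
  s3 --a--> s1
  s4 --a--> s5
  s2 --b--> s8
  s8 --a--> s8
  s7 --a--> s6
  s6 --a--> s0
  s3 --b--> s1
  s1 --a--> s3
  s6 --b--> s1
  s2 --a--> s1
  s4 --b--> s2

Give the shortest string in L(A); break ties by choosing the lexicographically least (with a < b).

aab

A breadth-first search from s0 reaches an accepting state first via the path s0 → s7 → s6 → s1 on input aab.
No string of length < 3 is accepted (BFS exhausts all shorter strings without reaching an accepting state), and aab is the lexicographically least accepting string of length 3.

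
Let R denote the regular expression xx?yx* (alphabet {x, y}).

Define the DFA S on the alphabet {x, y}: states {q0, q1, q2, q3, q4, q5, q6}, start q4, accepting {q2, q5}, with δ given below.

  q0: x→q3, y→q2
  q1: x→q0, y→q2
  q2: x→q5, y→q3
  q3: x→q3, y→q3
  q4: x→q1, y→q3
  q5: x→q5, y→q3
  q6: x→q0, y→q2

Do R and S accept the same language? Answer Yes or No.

Converting the expression R to a DFA (subset construction, then merging equivalent states) gives the minimal DFA with states {r0, r1, r2, r3, r4}, start state r0, accepting states {r4} and transitions r0: x→r1, y→r2; r1: x→r3, y→r4; r2: x→r2, y→r2; r3: x→r2, y→r4; r4: x→r4, y→r2.
Exploring the product automaton R × S from the start pair (r0, q4), following both machines on each input symbol, reaches 6 state pairs: (r0, q4), (r1, q1), (r2, q3), (r3, q0), (r4, q2), (r4, q5).
R accepts in {r4} and S accepts in {q2, q5}. In every reachable pair the two components are either both accepting — (r4, q2), (r4, q5) — or both non-accepting, so no string is accepted by exactly one of the machines: L(R) \ L(S) and L(S) \ L(R) are both empty.
Hence every string is accepted by R iff it is accepted by S, and the two languages coincide.

Yes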